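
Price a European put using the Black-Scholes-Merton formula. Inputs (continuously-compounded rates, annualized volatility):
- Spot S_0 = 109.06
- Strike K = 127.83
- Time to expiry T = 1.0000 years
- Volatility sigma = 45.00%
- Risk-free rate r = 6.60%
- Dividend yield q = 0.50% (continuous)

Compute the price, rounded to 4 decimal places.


Answer: Price = 26.3547

Derivation:
d1 = (ln(S/K) + (r - q + 0.5*sigma^2) * T) / (sigma * sqrt(T)) = 0.00765985
d2 = d1 - sigma * sqrt(T) = -0.44234015
exp(-rT) = 0.93613086; exp(-qT) = 0.99501248
P = K * exp(-rT) * N(-d2) - S_0 * exp(-qT) * N(-d1)
N(-d1) = 0.49694419; N(-d2) = 0.67087846
P = 127.8300 * 0.93613086 * 0.67087846 - 109.0600 * 0.99501248 * 0.49694419 = 26.3547


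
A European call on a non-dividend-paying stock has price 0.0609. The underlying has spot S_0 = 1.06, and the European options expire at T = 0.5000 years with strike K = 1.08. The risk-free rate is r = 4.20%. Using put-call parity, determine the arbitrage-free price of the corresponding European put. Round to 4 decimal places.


Put-call parity: C - P = S_0 * exp(-qT) - K * exp(-rT).
S_0 * exp(-qT) = 1.0600 * 1.00000000 = 1.06000000
K * exp(-rT) = 1.0800 * 0.97921896 = 1.05755648
P = C - S*exp(-qT) + K*exp(-rT)
P = 0.0609 - 1.06000000 + 1.05755648 = 0.0585

Answer: Put price = 0.0585


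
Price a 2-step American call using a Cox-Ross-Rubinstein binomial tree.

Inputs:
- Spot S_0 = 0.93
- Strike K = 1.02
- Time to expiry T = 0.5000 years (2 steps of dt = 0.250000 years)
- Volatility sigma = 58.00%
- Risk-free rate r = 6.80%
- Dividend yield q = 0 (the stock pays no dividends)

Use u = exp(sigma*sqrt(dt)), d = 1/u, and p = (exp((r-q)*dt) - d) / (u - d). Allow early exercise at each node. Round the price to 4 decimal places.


Answer: Price = V(0,0) = 0.1295

Derivation:
dt = T/N = 0.250000
u = exp(sigma*sqrt(dt)) = 1.336427; d = 1/u = 0.748264
p = (exp((r-q)*dt) - d) / (u - d) = 0.457154
Discount per step: exp(-r*dt) = 0.983144
Stock lattice S(k, i) with i counting down-moves:
  k=0: S(0,0) = 0.9300
  k=1: S(1,0) = 1.2429; S(1,1) = 0.6959
  k=2: S(2,0) = 1.6610; S(2,1) = 0.9300; S(2,2) = 0.5207
Terminal payoffs V(N, i) = max(S_T - K, 0):
  V(2,0) = 0.641016; V(2,1) = 0.000000; V(2,2) = 0.000000
Backward induction: V(k, i) = exp(-r*dt) * [p * V(k+1, i) + (1-p) * V(k+1, i+1)]; then take max(V_cont, immediate exercise) for American.
  V(1,0) = exp(-r*dt) * [p*0.641016 + (1-p)*0.000000] = 0.288104; exercise = 0.222878; V(1,0) = max -> 0.288104
  V(1,1) = exp(-r*dt) * [p*0.000000 + (1-p)*0.000000] = 0.000000; exercise = 0.000000; V(1,1) = max -> 0.000000
  V(0,0) = exp(-r*dt) * [p*0.288104 + (1-p)*0.000000] = 0.129488; exercise = 0.000000; V(0,0) = max -> 0.129488


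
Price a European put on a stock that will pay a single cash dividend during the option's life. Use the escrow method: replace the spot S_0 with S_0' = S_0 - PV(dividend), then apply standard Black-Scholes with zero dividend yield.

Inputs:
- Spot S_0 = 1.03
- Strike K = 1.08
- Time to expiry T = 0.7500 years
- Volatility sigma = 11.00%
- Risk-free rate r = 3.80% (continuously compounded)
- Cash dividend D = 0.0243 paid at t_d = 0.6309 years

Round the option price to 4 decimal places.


Answer: Price = 0.0645

Derivation:
PV(D) = D * exp(-r * t_d) = 0.0243 * 0.97631090 = 0.02372435
S_0' = S_0 - PV(D) = 1.0300 - 0.02372435 = 1.00627565
d1 = (ln(S_0'/K) + (r + sigma^2/2)*T) / (sigma*sqrt(T)) = -0.39540627
d2 = d1 - sigma*sqrt(T) = -0.49066906
exp(-rT) = 0.97190229
N(-d1) = 0.65372846; N(-d2) = 0.68816973
P = K * exp(-rT) * N(-d2) - S_0' * N(-d1) = 1.0800 * 0.97190229 * 0.68816973 - 1.00627565 * 0.65372846 = 0.0645


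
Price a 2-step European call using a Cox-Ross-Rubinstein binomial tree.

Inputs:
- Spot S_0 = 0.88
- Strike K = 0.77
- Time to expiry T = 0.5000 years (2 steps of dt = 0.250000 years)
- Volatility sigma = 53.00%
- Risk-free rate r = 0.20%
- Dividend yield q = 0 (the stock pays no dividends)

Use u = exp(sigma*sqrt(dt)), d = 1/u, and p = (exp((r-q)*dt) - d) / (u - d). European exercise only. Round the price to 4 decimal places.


dt = T/N = 0.250000
u = exp(sigma*sqrt(dt)) = 1.303431; d = 1/u = 0.767206
p = (exp((r-q)*dt) - d) / (u - d) = 0.435068
Discount per step: exp(-r*dt) = 0.999500
Stock lattice S(k, i) with i counting down-moves:
  k=0: S(0,0) = 0.8800
  k=1: S(1,0) = 1.1470; S(1,1) = 0.6751
  k=2: S(2,0) = 1.4951; S(2,1) = 0.8800; S(2,2) = 0.5180
Terminal payoffs V(N, i) = max(S_T - K, 0):
  V(2,0) = 0.725060; V(2,1) = 0.110000; V(2,2) = 0.000000
Backward induction: V(k, i) = exp(-r*dt) * [p * V(k+1, i) + (1-p) * V(k+1, i+1)].
  V(1,0) = exp(-r*dt) * [p*0.725060 + (1-p)*0.110000] = 0.377404
  V(1,1) = exp(-r*dt) * [p*0.110000 + (1-p)*0.000000] = 0.047834
  V(0,0) = exp(-r*dt) * [p*0.377404 + (1-p)*0.047834] = 0.191123

Answer: Price = V(0,0) = 0.1911


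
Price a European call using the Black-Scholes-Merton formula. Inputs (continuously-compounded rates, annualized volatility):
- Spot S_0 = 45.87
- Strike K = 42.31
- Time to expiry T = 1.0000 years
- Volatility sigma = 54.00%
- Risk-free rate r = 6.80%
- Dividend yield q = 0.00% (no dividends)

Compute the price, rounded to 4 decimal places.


d1 = (ln(S/K) + (r - q + 0.5*sigma^2) * T) / (sigma * sqrt(T)) = 0.54553304
d2 = d1 - sigma * sqrt(T) = 0.00553304
exp(-rT) = 0.93426047; exp(-qT) = 1.00000000
C = S_0 * exp(-qT) * N(d1) - K * exp(-rT) * N(d2)
N(d1) = 0.70730652; N(d2) = 0.50220735
C = 45.8700 * 1.00000000 * 0.70730652 - 42.3100 * 0.93426047 * 0.50220735 = 12.5926

Answer: Price = 12.5926


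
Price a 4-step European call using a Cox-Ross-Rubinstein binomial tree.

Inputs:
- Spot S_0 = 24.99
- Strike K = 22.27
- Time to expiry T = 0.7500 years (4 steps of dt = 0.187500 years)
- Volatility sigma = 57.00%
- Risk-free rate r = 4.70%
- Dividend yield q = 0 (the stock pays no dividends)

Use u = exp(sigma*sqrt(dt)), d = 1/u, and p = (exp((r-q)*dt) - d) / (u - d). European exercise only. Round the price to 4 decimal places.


Answer: Price = V(0,0) = 6.5706

Derivation:
dt = T/N = 0.187500
u = exp(sigma*sqrt(dt)) = 1.279945; d = 1/u = 0.781283
p = (exp((r-q)*dt) - d) / (u - d) = 0.456357
Discount per step: exp(-r*dt) = 0.991226
Stock lattice S(k, i) with i counting down-moves:
  k=0: S(0,0) = 24.9900
  k=1: S(1,0) = 31.9858; S(1,1) = 19.5243
  k=2: S(2,0) = 40.9401; S(2,1) = 24.9900; S(2,2) = 15.2540
  k=3: S(3,0) = 52.4011; S(3,1) = 31.9858; S(3,2) = 19.5243; S(3,3) = 11.9177
  k=4: S(4,0) = 67.0705; S(4,1) = 40.9401; S(4,2) = 24.9900; S(4,3) = 15.2540; S(4,4) = 9.3111
Terminal payoffs V(N, i) = max(S_T - K, 0):
  V(4,0) = 44.800527; V(4,1) = 18.670108; V(4,2) = 2.720000; V(4,3) = 0.000000; V(4,4) = 0.000000
Backward induction: V(k, i) = exp(-r*dt) * [p * V(k+1, i) + (1-p) * V(k+1, i+1)].
  V(3,0) = exp(-r*dt) * [p*44.800527 + (1-p)*18.670108] = 30.326486
  V(3,1) = exp(-r*dt) * [p*18.670108 + (1-p)*2.720000] = 9.911222
  V(3,2) = exp(-r*dt) * [p*2.720000 + (1-p)*0.000000] = 1.230401
  V(3,3) = exp(-r*dt) * [p*0.000000 + (1-p)*0.000000] = 0.000000
  V(2,0) = exp(-r*dt) * [p*30.326486 + (1-p)*9.911222] = 19.059178
  V(2,1) = exp(-r*dt) * [p*9.911222 + (1-p)*1.230401] = 5.146405
  V(2,2) = exp(-r*dt) * [p*1.230401 + (1-p)*0.000000] = 0.556576
  V(1,0) = exp(-r*dt) * [p*19.059178 + (1-p)*5.146405] = 11.394743
  V(1,1) = exp(-r*dt) * [p*5.146405 + (1-p)*0.556576] = 2.627918
  V(0,0) = exp(-r*dt) * [p*11.394743 + (1-p)*2.627918] = 6.570565


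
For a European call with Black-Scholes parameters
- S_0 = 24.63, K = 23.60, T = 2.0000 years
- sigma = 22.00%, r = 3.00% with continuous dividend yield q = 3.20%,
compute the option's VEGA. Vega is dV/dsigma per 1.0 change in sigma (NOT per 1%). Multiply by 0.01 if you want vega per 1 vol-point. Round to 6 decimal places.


d1 = 0.2800094645; d2 = -0.0311175192
phi(d1) = 0.3836052756; exp(-qT) = 0.9380049995; exp(-rT) = 0.9417645336
Vega = S * exp(-qT) * phi(d1) * sqrt(T) = 24.6300 * 0.9380049995 * 0.3836052756 * 1.4142135624 = 12.533407

Answer: Vega = 12.533407


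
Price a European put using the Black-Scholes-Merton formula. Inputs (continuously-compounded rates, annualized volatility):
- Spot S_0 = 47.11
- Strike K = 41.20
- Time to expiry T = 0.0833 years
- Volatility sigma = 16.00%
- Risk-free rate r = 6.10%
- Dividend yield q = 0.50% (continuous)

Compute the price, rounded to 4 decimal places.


Answer: Price = 0.0008

Derivation:
d1 = (ln(S/K) + (r - q + 0.5*sigma^2) * T) / (sigma * sqrt(T)) = 3.02688956
d2 = d1 - sigma * sqrt(T) = 2.98071078
exp(-rT) = 0.99493159; exp(-qT) = 0.99958359
P = K * exp(-rT) * N(-d2) - S_0 * exp(-qT) * N(-d1)
N(-d1) = 0.00123542; N(-d2) = 0.00143790
P = 41.2000 * 0.99493159 * 0.00143790 - 47.1100 * 0.99958359 * 0.00123542 = 0.0008


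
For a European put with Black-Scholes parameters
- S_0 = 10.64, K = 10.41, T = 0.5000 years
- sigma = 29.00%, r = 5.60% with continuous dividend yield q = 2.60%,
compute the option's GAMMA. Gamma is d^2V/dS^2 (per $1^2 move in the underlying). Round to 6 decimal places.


d1 = 0.2822506997; d2 = 0.0771897331
phi(d1) = 0.3833636502; exp(-qT) = 0.9870841350; exp(-rT) = 0.9723883668
Gamma = exp(-qT) * phi(d1) / (S * sigma * sqrt(T)) = 0.9870841350 * 0.3833636502 / (10.6400 * 0.2900 * 0.7071067812) = 0.173436

Answer: Gamma = 0.173436


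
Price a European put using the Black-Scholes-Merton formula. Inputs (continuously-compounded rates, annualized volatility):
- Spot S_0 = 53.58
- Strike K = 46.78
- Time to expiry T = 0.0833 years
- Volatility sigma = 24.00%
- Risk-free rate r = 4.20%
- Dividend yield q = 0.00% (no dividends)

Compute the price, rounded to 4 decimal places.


d1 = (ln(S/K) + (r - q + 0.5*sigma^2) * T) / (sigma * sqrt(T)) = 2.04448499
d2 = d1 - sigma * sqrt(T) = 1.97521681
exp(-rT) = 0.99650751; exp(-qT) = 1.00000000
P = K * exp(-rT) * N(-d2) - S_0 * exp(-qT) * N(-d1)
N(-d1) = 0.02045283; N(-d2) = 0.02412177
P = 46.7800 * 0.99650751 * 0.02412177 - 53.5800 * 1.00000000 * 0.02045283 = 0.0286

Answer: Price = 0.0286


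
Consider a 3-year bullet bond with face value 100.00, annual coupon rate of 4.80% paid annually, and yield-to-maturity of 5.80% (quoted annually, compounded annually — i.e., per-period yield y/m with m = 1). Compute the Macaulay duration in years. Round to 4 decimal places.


Coupon per period c = face * coupon_rate / m = 4.800000
Periods per year m = 1; per-period yield y/m = 0.058000
Number of cashflows N = 3
Cashflows (t years, CF_t, discount factor 1/(1+y/m)^(m*t), PV):
  t = 1.0000: CF_t = 4.800000, DF = 0.945180, PV = 4.536862
  t = 2.0000: CF_t = 4.800000, DF = 0.893364, PV = 4.288149
  t = 3.0000: CF_t = 104.800000, DF = 0.844390, PV = 88.492055
Price P = sum_t PV_t = 97.317066
Macaulay numerator sum_t t * PV_t:
  t * PV_t at t = 1.0000: 4.536862
  t * PV_t at t = 2.0000: 8.576299
  t * PV_t at t = 3.0000: 265.476164
Macaulay duration D = (sum_t t * PV_t) / P = 278.589325 / 97.317066 = 2.862698

Answer: Macaulay duration = 2.8627 years


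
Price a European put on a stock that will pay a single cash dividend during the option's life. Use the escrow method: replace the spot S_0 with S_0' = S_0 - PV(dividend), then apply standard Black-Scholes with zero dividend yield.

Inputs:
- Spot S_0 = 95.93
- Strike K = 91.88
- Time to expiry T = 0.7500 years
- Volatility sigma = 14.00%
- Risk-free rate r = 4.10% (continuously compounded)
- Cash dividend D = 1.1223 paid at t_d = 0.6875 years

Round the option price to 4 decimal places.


PV(D) = D * exp(-r * t_d) = 1.1223 * 0.97220606 = 1.09110686
S_0' = S_0 - PV(D) = 95.9300 - 1.09110686 = 94.83889314
d1 = (ln(S_0'/K) + (r + sigma^2/2)*T) / (sigma*sqrt(T)) = 0.57566946
d2 = d1 - sigma*sqrt(T) = 0.45442590
exp(-rT) = 0.96971797
N(-d1) = 0.28241931; N(-d2) = 0.32476116
P = K * exp(-rT) * N(-d2) - S_0' * N(-d1) = 91.8800 * 0.96971797 * 0.32476116 - 94.83889314 * 0.28241931 = 2.1511

Answer: Price = 2.1511


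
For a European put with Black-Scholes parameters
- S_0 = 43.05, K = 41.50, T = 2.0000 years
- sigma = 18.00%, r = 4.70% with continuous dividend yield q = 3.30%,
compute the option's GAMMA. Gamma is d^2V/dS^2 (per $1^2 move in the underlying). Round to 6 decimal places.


d1 = 0.3813222739; d2 = 0.1267638326
phi(d1) = 0.3709671104; exp(-qT) = 0.9361308643; exp(-rT) = 0.9102827622
Gamma = exp(-qT) * phi(d1) / (S * sigma * sqrt(T)) = 0.9361308643 * 0.3709671104 / (43.0500 * 0.1800 * 1.4142135624) = 0.031689

Answer: Gamma = 0.031689


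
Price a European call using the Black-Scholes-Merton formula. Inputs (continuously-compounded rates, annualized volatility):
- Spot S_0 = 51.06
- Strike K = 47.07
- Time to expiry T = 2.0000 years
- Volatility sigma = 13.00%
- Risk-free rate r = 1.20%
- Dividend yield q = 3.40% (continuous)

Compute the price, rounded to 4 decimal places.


d1 = (ln(S/K) + (r - q + 0.5*sigma^2) * T) / (sigma * sqrt(T)) = 0.29516571
d2 = d1 - sigma * sqrt(T) = 0.11131795
exp(-rT) = 0.97628571; exp(-qT) = 0.93426047
C = S_0 * exp(-qT) * N(d1) - K * exp(-rT) * N(d2)
N(d1) = 0.61606635; N(d2) = 0.54431789
C = 51.0600 * 0.93426047 * 0.61606635 - 47.0700 * 0.97628571 * 0.54431789 = 4.3750

Answer: Price = 4.3750


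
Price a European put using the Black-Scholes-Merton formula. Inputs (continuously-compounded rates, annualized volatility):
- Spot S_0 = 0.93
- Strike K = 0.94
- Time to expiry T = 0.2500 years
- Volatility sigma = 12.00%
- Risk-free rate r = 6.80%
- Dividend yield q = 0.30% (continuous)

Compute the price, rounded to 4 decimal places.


Answer: Price = 0.0197

Derivation:
d1 = (ln(S/K) + (r - q + 0.5*sigma^2) * T) / (sigma * sqrt(T)) = 0.12257851
d2 = d1 - sigma * sqrt(T) = 0.06257851
exp(-rT) = 0.98314368; exp(-qT) = 0.99925028
P = K * exp(-rT) * N(-d2) - S_0 * exp(-qT) * N(-d1)
N(-d1) = 0.45122043; N(-d2) = 0.47505107
P = 0.9400 * 0.98314368 * 0.47505107 - 0.9300 * 0.99925028 * 0.45122043 = 0.0197


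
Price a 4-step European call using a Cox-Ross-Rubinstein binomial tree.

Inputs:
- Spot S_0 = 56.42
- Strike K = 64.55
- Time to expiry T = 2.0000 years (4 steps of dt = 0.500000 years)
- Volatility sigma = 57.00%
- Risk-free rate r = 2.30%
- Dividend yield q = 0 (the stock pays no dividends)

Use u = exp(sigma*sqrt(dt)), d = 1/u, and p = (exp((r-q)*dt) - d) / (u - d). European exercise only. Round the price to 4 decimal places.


dt = T/N = 0.500000
u = exp(sigma*sqrt(dt)) = 1.496383; d = 1/u = 0.668278
p = (exp((r-q)*dt) - d) / (u - d) = 0.414547
Discount per step: exp(-r*dt) = 0.988566
Stock lattice S(k, i) with i counting down-moves:
  k=0: S(0,0) = 56.4200
  k=1: S(1,0) = 84.4259; S(1,1) = 37.7043
  k=2: S(2,0) = 126.3335; S(2,1) = 56.4200; S(2,2) = 25.1969
  k=3: S(3,0) = 189.0433; S(3,1) = 84.4259; S(3,2) = 37.7043; S(3,3) = 16.8386
  k=4: S(4,0) = 282.8812; S(4,1) = 126.3335; S(4,2) = 56.4200; S(4,3) = 25.1969; S(4,4) = 11.2528
Terminal payoffs V(N, i) = max(S_T - K, 0):
  V(4,0) = 218.331241; V(4,1) = 61.783525; V(4,2) = 0.000000; V(4,3) = 0.000000; V(4,4) = 0.000000
Backward induction: V(k, i) = exp(-r*dt) * [p * V(k+1, i) + (1-p) * V(k+1, i+1)].
  V(3,0) = exp(-r*dt) * [p*218.331241 + (1-p)*61.783525] = 125.231413
  V(3,1) = exp(-r*dt) * [p*61.783525 + (1-p)*0.000000] = 25.319313
  V(3,2) = exp(-r*dt) * [p*0.000000 + (1-p)*0.000000] = 0.000000
  V(3,3) = exp(-r*dt) * [p*0.000000 + (1-p)*0.000000] = 0.000000
  V(2,0) = exp(-r*dt) * [p*125.231413 + (1-p)*25.319313] = 65.974473
  V(2,1) = exp(-r*dt) * [p*25.319313 + (1-p)*0.000000] = 10.376028
  V(2,2) = exp(-r*dt) * [p*0.000000 + (1-p)*0.000000] = 0.000000
  V(1,0) = exp(-r*dt) * [p*65.974473 + (1-p)*10.376028] = 33.042012
  V(1,1) = exp(-r*dt) * [p*10.376028 + (1-p)*0.000000] = 4.252168
  V(0,0) = exp(-r*dt) * [p*33.042012 + (1-p)*4.252168] = 16.001823

Answer: Price = V(0,0) = 16.0018


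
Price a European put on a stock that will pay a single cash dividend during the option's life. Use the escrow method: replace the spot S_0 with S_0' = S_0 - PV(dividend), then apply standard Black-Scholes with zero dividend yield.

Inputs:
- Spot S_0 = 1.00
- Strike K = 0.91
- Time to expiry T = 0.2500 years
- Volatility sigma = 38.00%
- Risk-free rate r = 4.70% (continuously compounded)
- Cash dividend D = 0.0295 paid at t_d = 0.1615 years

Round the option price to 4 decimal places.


PV(D) = D * exp(-r * t_d) = 0.0295 * 0.99243824 = 0.02927693
S_0' = S_0 - PV(D) = 1.0000 - 0.02927693 = 0.97072307
d1 = (ln(S_0'/K) + (r + sigma^2/2)*T) / (sigma*sqrt(T)) = 0.49682437
d2 = d1 - sigma*sqrt(T) = 0.30682437
exp(-rT) = 0.98831876
N(-d1) = 0.30965646; N(-d2) = 0.37948853
P = K * exp(-rT) * N(-d2) - S_0' * N(-d1) = 0.9100 * 0.98831876 * 0.37948853 - 0.97072307 * 0.30965646 = 0.0407

Answer: Price = 0.0407


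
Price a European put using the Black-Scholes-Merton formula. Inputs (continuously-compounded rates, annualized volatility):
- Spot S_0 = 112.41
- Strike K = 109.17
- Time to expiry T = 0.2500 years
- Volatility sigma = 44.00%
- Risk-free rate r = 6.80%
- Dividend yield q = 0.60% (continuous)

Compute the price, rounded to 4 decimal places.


Answer: Price = 7.3577

Derivation:
d1 = (ln(S/K) + (r - q + 0.5*sigma^2) * T) / (sigma * sqrt(T)) = 0.31339364
d2 = d1 - sigma * sqrt(T) = 0.09339364
exp(-rT) = 0.98314368; exp(-qT) = 0.99850112
P = K * exp(-rT) * N(-d2) - S_0 * exp(-qT) * N(-d1)
N(-d1) = 0.37699081; N(-d2) = 0.46279542
P = 109.1700 * 0.98314368 * 0.46279542 - 112.4100 * 0.99850112 * 0.37699081 = 7.3577


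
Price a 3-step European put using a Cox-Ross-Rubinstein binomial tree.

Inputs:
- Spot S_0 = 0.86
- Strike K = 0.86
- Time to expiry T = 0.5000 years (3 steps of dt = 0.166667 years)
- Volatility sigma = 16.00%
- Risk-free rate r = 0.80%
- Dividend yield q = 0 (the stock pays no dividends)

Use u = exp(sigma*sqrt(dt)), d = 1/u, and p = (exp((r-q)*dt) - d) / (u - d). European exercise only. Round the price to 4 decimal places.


Answer: Price = V(0,0) = 0.0403

Derivation:
dt = T/N = 0.166667
u = exp(sigma*sqrt(dt)) = 1.067500; d = 1/u = 0.936768
p = (exp((r-q)*dt) - d) / (u - d) = 0.493882
Discount per step: exp(-r*dt) = 0.998668
Stock lattice S(k, i) with i counting down-moves:
  k=0: S(0,0) = 0.8600
  k=1: S(1,0) = 0.9181; S(1,1) = 0.8056
  k=2: S(2,0) = 0.9800; S(2,1) = 0.8600; S(2,2) = 0.7547
  k=3: S(3,0) = 1.0462; S(3,1) = 0.9181; S(3,2) = 0.8056; S(3,3) = 0.7070
Terminal payoffs V(N, i) = max(K - S_T, 0):
  V(3,0) = 0.000000; V(3,1) = 0.000000; V(3,2) = 0.054380; V(3,3) = 0.153041
Backward induction: V(k, i) = exp(-r*dt) * [p * V(k+1, i) + (1-p) * V(k+1, i+1)].
  V(2,0) = exp(-r*dt) * [p*0.000000 + (1-p)*0.000000] = 0.000000
  V(2,1) = exp(-r*dt) * [p*0.000000 + (1-p)*0.054380] = 0.027486
  V(2,2) = exp(-r*dt) * [p*0.054380 + (1-p)*0.153041] = 0.104175
  V(1,0) = exp(-r*dt) * [p*0.000000 + (1-p)*0.027486] = 0.013893
  V(1,1) = exp(-r*dt) * [p*0.027486 + (1-p)*0.104175] = 0.066211
  V(0,0) = exp(-r*dt) * [p*0.013893 + (1-p)*0.066211] = 0.040318


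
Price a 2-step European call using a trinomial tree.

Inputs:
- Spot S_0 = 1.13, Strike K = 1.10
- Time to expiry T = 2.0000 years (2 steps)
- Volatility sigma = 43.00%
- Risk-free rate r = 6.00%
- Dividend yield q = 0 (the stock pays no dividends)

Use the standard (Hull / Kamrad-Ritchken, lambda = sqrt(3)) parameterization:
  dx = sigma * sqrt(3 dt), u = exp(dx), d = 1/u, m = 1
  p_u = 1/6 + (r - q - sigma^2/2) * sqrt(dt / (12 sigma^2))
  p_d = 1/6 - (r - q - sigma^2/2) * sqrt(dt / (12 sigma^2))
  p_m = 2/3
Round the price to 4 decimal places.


Answer: Price = V(0,0) = 0.3054

Derivation:
dt = T/N = 1.000000; dx = sigma*sqrt(3*dt) = 0.744782
u = exp(dx) = 2.105982; d = 1/u = 0.474838
p_u = 0.144882, p_m = 0.666667, p_d = 0.188452
Discount per step: exp(-r*dt) = 0.941765
Stock lattice S(k, j) with j the centered position index:
  k=0: S(0,+0) = 1.1300
  k=1: S(1,-1) = 0.5366; S(1,+0) = 1.1300; S(1,+1) = 2.3798
  k=2: S(2,-2) = 0.2548; S(2,-1) = 0.5366; S(2,+0) = 1.1300; S(2,+1) = 2.3798; S(2,+2) = 5.0117
Terminal payoffs V(N, j) = max(S_T - K, 0):
  V(2,-2) = 0.000000; V(2,-1) = 0.000000; V(2,+0) = 0.030000; V(2,+1) = 1.279760; V(2,+2) = 3.911731
Backward induction: V(k, j) = exp(-r*dt) * [p_u * V(k+1, j+1) + p_m * V(k+1, j) + p_d * V(k+1, j-1)]
  V(1,-1) = exp(-r*dt) * [p_u*0.030000 + p_m*0.000000 + p_d*0.000000] = 0.004093
  V(1,+0) = exp(-r*dt) * [p_u*1.279760 + p_m*0.030000 + p_d*0.000000] = 0.193451
  V(1,+1) = exp(-r*dt) * [p_u*3.911731 + p_m*1.279760 + p_d*0.030000] = 1.342547
  V(0,+0) = exp(-r*dt) * [p_u*1.342547 + p_m*0.193451 + p_d*0.004093] = 0.305367


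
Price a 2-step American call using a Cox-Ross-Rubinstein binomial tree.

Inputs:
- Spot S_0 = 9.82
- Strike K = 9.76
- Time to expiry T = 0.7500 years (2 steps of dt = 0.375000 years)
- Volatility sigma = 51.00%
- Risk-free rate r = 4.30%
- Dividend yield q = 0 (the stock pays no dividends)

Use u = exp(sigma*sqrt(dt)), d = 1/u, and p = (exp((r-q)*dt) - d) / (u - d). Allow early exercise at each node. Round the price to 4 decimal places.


Answer: Price = V(0,0) = 1.6971

Derivation:
dt = T/N = 0.375000
u = exp(sigma*sqrt(dt)) = 1.366578; d = 1/u = 0.731755
p = (exp((r-q)*dt) - d) / (u - d) = 0.448158
Discount per step: exp(-r*dt) = 0.984004
Stock lattice S(k, i) with i counting down-moves:
  k=0: S(0,0) = 9.8200
  k=1: S(1,0) = 13.4198; S(1,1) = 7.1858
  k=2: S(2,0) = 18.3392; S(2,1) = 9.8200; S(2,2) = 5.2583
Terminal payoffs V(N, i) = max(S_T - K, 0):
  V(2,0) = 8.579203; V(2,1) = 0.060000; V(2,2) = 0.000000
Backward induction: V(k, i) = exp(-r*dt) * [p * V(k+1, i) + (1-p) * V(k+1, i+1)]; then take max(V_cont, immediate exercise) for American.
  V(1,0) = exp(-r*dt) * [p*8.579203 + (1-p)*0.060000] = 3.815916; exercise = 3.659798; V(1,0) = max -> 3.815916
  V(1,1) = exp(-r*dt) * [p*0.060000 + (1-p)*0.000000] = 0.026459; exercise = 0.000000; V(1,1) = max -> 0.026459
  V(0,0) = exp(-r*dt) * [p*3.815916 + (1-p)*0.026459] = 1.697145; exercise = 0.060000; V(0,0) = max -> 1.697145


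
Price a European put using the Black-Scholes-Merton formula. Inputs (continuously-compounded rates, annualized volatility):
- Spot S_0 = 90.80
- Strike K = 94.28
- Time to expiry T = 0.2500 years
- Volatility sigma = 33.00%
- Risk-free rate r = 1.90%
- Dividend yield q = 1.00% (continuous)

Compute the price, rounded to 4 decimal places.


d1 = (ln(S/K) + (r - q + 0.5*sigma^2) * T) / (sigma * sqrt(T)) = -0.13180177
d2 = d1 - sigma * sqrt(T) = -0.29680177
exp(-rT) = 0.99526126; exp(-qT) = 0.99750312
P = K * exp(-rT) * N(-d2) - S_0 * exp(-qT) * N(-d1)
N(-d1) = 0.55242946; N(-d2) = 0.61669107
P = 94.2800 * 0.99526126 * 0.61669107 - 90.8000 * 0.99750312 * 0.55242946 = 7.8308

Answer: Price = 7.8308


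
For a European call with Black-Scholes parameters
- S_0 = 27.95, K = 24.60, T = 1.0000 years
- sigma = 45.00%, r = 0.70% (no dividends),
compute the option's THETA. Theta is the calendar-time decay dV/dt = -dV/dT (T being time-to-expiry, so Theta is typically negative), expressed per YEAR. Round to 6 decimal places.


d1 = 0.5242683481; d2 = 0.0742683481
phi(d1) = 0.3477167096; exp(-qT) = 1.0000000000; exp(-rT) = 0.9930244429
Theta = -S*exp(-qT)*phi(d1)*sigma/(2*sqrt(T)) - r*K*exp(-rT)*N(d2) + q*S*exp(-qT)*N(d1)
N(d1) = 0.6999540458; N(d2) = 0.5296015690; sqrt(T) = 1.0000000000
Term 1 = -27.9500 * 1.0000000000 * 0.3477167096 * 0.4500 / (2 * 1.0000000000) = -2.1867034575
Term 2 = -0.0070 * 24.6000 * 0.9930244429 * 0.5296015690 = -0.0905612376
Term 3 = 0 (no dividend yield, q = 0)
Theta = -2.1867034575 + (-0.0905612376) + (0.0000000000) = -2.277265

Answer: Theta = -2.277265


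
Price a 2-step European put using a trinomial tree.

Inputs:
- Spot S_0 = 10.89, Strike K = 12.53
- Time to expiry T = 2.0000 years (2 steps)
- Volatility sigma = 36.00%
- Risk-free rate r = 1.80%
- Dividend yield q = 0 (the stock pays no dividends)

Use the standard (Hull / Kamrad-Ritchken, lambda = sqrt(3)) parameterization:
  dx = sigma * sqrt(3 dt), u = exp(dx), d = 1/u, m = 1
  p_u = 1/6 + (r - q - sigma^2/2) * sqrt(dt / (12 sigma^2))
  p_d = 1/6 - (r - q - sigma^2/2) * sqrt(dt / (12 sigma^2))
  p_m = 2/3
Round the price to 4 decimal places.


dt = T/N = 1.000000; dx = sigma*sqrt(3*dt) = 0.623538
u = exp(dx) = 1.865517; d = 1/u = 0.536044
p_u = 0.129139, p_m = 0.666667, p_d = 0.204194
Discount per step: exp(-r*dt) = 0.982161
Stock lattice S(k, j) with j the centered position index:
  k=0: S(0,+0) = 10.8900
  k=1: S(1,-1) = 5.8375; S(1,+0) = 10.8900; S(1,+1) = 20.3155
  k=2: S(2,-2) = 3.1292; S(2,-1) = 5.8375; S(2,+0) = 10.8900; S(2,+1) = 20.3155; S(2,+2) = 37.8989
Terminal payoffs V(N, j) = max(K - S_T, 0):
  V(2,-2) = 9.400828; V(2,-1) = 6.692477; V(2,+0) = 1.640000; V(2,+1) = 0.000000; V(2,+2) = 0.000000
Backward induction: V(k, j) = exp(-r*dt) * [p_u * V(k+1, j+1) + p_m * V(k+1, j) + p_d * V(k+1, j-1)]
  V(1,-1) = exp(-r*dt) * [p_u*1.640000 + p_m*6.692477 + p_d*9.400828] = 6.475423
  V(1,+0) = exp(-r*dt) * [p_u*0.000000 + p_m*1.640000 + p_d*6.692477] = 2.416018
  V(1,+1) = exp(-r*dt) * [p_u*0.000000 + p_m*0.000000 + p_d*1.640000] = 0.328905
  V(0,+0) = exp(-r*dt) * [p_u*0.328905 + p_m*2.416018 + p_d*6.475423] = 2.922320

Answer: Price = V(0,0) = 2.9223


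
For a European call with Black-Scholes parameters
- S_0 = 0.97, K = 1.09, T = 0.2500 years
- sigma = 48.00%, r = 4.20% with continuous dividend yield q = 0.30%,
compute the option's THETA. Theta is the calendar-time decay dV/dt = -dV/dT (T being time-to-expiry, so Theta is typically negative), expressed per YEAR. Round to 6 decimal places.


d1 = -0.3253620989; d2 = -0.5653620989
phi(d1) = 0.3783752765; exp(-qT) = 0.9992502812; exp(-rT) = 0.9895549326
Theta = -S*exp(-qT)*phi(d1)*sigma/(2*sqrt(T)) - r*K*exp(-rT)*N(d2) + q*S*exp(-qT)*N(d1)
N(d1) = 0.3724535185; N(d2) = 0.2859137492; sqrt(T) = 0.5000000000
Term 1 = -0.9700 * 0.9992502812 * 0.3783752765 * 0.4800 / (2 * 0.5000000000) = -0.1760394496
Term 2 = -0.0420 * 1.0900 * 0.9895549326 * 0.2859137492 = -0.0129524146
Term 3 = 0.0030 * 0.9700 * 0.9992502812 * 0.3724535185 = 0.0010830272
Theta = -0.1760394496 + (-0.0129524146) + (0.0010830272) = -0.187909

Answer: Theta = -0.187909


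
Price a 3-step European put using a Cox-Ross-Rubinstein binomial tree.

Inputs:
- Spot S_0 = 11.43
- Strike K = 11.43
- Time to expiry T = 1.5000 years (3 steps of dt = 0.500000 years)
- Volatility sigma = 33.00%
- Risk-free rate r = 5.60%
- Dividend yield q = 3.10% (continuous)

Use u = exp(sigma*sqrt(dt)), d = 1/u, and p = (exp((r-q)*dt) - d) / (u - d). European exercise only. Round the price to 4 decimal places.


Answer: Price = V(0,0) = 1.6619

Derivation:
dt = T/N = 0.500000
u = exp(sigma*sqrt(dt)) = 1.262817; d = 1/u = 0.791880
p = (exp((r-q)*dt) - d) / (u - d) = 0.468636
Discount per step: exp(-r*dt) = 0.972388
Stock lattice S(k, i) with i counting down-moves:
  k=0: S(0,0) = 11.4300
  k=1: S(1,0) = 14.4340; S(1,1) = 9.0512
  k=2: S(2,0) = 18.2275; S(2,1) = 11.4300; S(2,2) = 7.1675
  k=3: S(3,0) = 23.0180; S(3,1) = 14.4340; S(3,2) = 9.0512; S(3,3) = 5.6758
Terminal payoffs V(N, i) = max(K - S_T, 0):
  V(3,0) = 0.000000; V(3,1) = 0.000000; V(3,2) = 2.378810; V(3,3) = 5.754233
Backward induction: V(k, i) = exp(-r*dt) * [p * V(k+1, i) + (1-p) * V(k+1, i+1)].
  V(2,0) = exp(-r*dt) * [p*0.000000 + (1-p)*0.000000] = 0.000000
  V(2,1) = exp(-r*dt) * [p*0.000000 + (1-p)*2.378810] = 1.229112
  V(2,2) = exp(-r*dt) * [p*2.378810 + (1-p)*5.754233] = 4.057180
  V(1,0) = exp(-r*dt) * [p*0.000000 + (1-p)*1.229112] = 0.635072
  V(1,1) = exp(-r*dt) * [p*1.229112 + (1-p)*4.057180] = 2.656414
  V(0,0) = exp(-r*dt) * [p*0.635072 + (1-p)*2.656414] = 1.661947


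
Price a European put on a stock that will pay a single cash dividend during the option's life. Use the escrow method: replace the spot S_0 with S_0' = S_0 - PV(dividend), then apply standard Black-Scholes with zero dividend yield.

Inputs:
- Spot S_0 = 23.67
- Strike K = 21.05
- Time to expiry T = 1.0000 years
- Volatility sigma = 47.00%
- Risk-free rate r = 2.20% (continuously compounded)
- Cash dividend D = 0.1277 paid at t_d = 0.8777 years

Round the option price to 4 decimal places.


Answer: Price = 2.7859

Derivation:
PV(D) = D * exp(-r * t_d) = 0.1277 * 0.98087583 = 0.12525784
S_0' = S_0 - PV(D) = 23.6700 - 0.12525784 = 23.54474216
d1 = (ln(S_0'/K) + (r + sigma^2/2)*T) / (sigma*sqrt(T)) = 0.52011058
d2 = d1 - sigma*sqrt(T) = 0.05011058
exp(-rT) = 0.97824024
N(-d1) = 0.30149325; N(-d2) = 0.48001713
P = K * exp(-rT) * N(-d2) - S_0' * N(-d1) = 21.0500 * 0.97824024 * 0.48001713 - 23.54474216 * 0.30149325 = 2.7859


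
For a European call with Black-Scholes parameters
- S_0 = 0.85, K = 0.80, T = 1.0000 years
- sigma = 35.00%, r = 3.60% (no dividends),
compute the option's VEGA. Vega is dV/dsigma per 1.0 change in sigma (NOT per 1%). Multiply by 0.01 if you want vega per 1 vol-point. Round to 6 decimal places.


d1 = 0.4510703480; d2 = 0.1010703480
phi(d1) = 0.3603531477; exp(-qT) = 1.0000000000; exp(-rT) = 0.9646402935
Vega = S * exp(-qT) * phi(d1) * sqrt(T) = 0.8500 * 1.0000000000 * 0.3603531477 * 1.0000000000 = 0.306300

Answer: Vega = 0.306300


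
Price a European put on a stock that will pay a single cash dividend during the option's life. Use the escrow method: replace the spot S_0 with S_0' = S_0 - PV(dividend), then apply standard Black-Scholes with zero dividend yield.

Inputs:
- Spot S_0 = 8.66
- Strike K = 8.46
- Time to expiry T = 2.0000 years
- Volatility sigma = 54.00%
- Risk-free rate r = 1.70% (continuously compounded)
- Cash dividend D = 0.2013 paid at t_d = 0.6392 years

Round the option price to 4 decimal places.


Answer: Price = 2.3347

Derivation:
PV(D) = D * exp(-r * t_d) = 0.2013 * 0.98919243 = 0.19912444
S_0' = S_0 - PV(D) = 8.6600 - 0.19912444 = 8.46087556
d1 = (ln(S_0'/K) + (r + sigma^2/2)*T) / (sigma*sqrt(T)) = 0.42649471
d2 = d1 - sigma*sqrt(T) = -0.33718061
exp(-rT) = 0.96657150
N(-d1) = 0.33487370; N(-d2) = 0.63200962
P = K * exp(-rT) * N(-d2) - S_0' * N(-d1) = 8.4600 * 0.96657150 * 0.63200962 - 8.46087556 * 0.33487370 = 2.3347


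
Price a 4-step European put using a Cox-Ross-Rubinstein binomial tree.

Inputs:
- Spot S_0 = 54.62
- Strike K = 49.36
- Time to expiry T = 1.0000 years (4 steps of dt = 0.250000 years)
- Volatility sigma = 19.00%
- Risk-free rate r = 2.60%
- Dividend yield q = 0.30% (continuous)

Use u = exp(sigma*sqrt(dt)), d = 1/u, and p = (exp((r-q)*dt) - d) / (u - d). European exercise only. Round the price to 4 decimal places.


Answer: Price = V(0,0) = 1.6877

Derivation:
dt = T/N = 0.250000
u = exp(sigma*sqrt(dt)) = 1.099659; d = 1/u = 0.909373
p = (exp((r-q)*dt) - d) / (u - d) = 0.506573
Discount per step: exp(-r*dt) = 0.993521
Stock lattice S(k, i) with i counting down-moves:
  k=0: S(0,0) = 54.6200
  k=1: S(1,0) = 60.0634; S(1,1) = 49.6699
  k=2: S(2,0) = 66.0492; S(2,1) = 54.6200; S(2,2) = 45.1685
  k=3: S(3,0) = 72.6316; S(3,1) = 60.0634; S(3,2) = 49.6699; S(3,3) = 41.0750
  k=4: S(4,0) = 79.8700; S(4,1) = 66.0492; S(4,2) = 54.6200; S(4,3) = 45.1685; S(4,4) = 37.3525
Terminal payoffs V(N, i) = max(K - S_T, 0):
  V(4,0) = 0.000000; V(4,1) = 0.000000; V(4,2) = 0.000000; V(4,3) = 4.191492; V(4,4) = 12.007490
Backward induction: V(k, i) = exp(-r*dt) * [p * V(k+1, i) + (1-p) * V(k+1, i+1)].
  V(3,0) = exp(-r*dt) * [p*0.000000 + (1-p)*0.000000] = 0.000000
  V(3,1) = exp(-r*dt) * [p*0.000000 + (1-p)*0.000000] = 0.000000
  V(3,2) = exp(-r*dt) * [p*0.000000 + (1-p)*4.191492] = 2.054797
  V(3,3) = exp(-r*dt) * [p*4.191492 + (1-p)*12.007490] = 7.995977
  V(2,0) = exp(-r*dt) * [p*0.000000 + (1-p)*0.000000] = 0.000000
  V(2,1) = exp(-r*dt) * [p*0.000000 + (1-p)*2.054797] = 1.007324
  V(2,2) = exp(-r*dt) * [p*2.054797 + (1-p)*7.995977] = 4.954032
  V(1,0) = exp(-r*dt) * [p*0.000000 + (1-p)*1.007324] = 0.493821
  V(1,1) = exp(-r*dt) * [p*1.007324 + (1-p)*4.954032] = 2.935595
  V(0,0) = exp(-r*dt) * [p*0.493821 + (1-p)*2.935595] = 1.687654


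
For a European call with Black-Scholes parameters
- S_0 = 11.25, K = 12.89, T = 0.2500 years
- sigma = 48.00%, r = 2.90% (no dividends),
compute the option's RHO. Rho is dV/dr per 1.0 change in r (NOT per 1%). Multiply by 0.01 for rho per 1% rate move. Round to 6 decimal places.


d1 = -0.4168070346; d2 = -0.6568070346
phi(d1) = 0.3657509706; exp(-qT) = 1.0000000000; exp(-rT) = 0.9927762179
N(d2) = 0.2556525002
Rho = K*T*exp(-rT)*N(d2) = 12.8900 * 0.2500 * 0.9927762179 * 0.2556525002 = 0.817889

Answer: Rho = 0.817889


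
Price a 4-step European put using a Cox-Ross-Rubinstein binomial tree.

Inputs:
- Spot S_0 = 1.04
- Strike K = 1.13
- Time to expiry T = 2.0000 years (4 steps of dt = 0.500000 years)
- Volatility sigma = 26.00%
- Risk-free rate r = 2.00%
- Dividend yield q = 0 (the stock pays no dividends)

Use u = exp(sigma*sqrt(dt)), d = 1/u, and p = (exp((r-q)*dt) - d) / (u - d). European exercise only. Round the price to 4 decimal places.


dt = T/N = 0.500000
u = exp(sigma*sqrt(dt)) = 1.201833; d = 1/u = 0.832062
p = (exp((r-q)*dt) - d) / (u - d) = 0.481347
Discount per step: exp(-r*dt) = 0.990050
Stock lattice S(k, i) with i counting down-moves:
  k=0: S(0,0) = 1.0400
  k=1: S(1,0) = 1.2499; S(1,1) = 0.8653
  k=2: S(2,0) = 1.5022; S(2,1) = 1.0400; S(2,2) = 0.7200
  k=3: S(3,0) = 1.8054; S(3,1) = 1.2499; S(3,2) = 0.8653; S(3,3) = 0.5991
  k=4: S(4,0) = 2.1697; S(4,1) = 1.5022; S(4,2) = 1.0400; S(4,3) = 0.7200; S(4,4) = 0.4985
Terminal payoffs V(N, i) = max(K - S_T, 0):
  V(4,0) = 0.000000; V(4,1) = 0.000000; V(4,2) = 0.090000; V(4,3) = 0.409979; V(4,4) = 0.631509
Backward induction: V(k, i) = exp(-r*dt) * [p * V(k+1, i) + (1-p) * V(k+1, i+1)].
  V(3,0) = exp(-r*dt) * [p*0.000000 + (1-p)*0.000000] = 0.000000
  V(3,1) = exp(-r*dt) * [p*0.000000 + (1-p)*0.090000] = 0.046214
  V(3,2) = exp(-r*dt) * [p*0.090000 + (1-p)*0.409979] = 0.253411
  V(3,3) = exp(-r*dt) * [p*0.409979 + (1-p)*0.631509] = 0.519654
  V(2,0) = exp(-r*dt) * [p*0.000000 + (1-p)*0.046214] = 0.023731
  V(2,1) = exp(-r*dt) * [p*0.046214 + (1-p)*0.253411] = 0.152149
  V(2,2) = exp(-r*dt) * [p*0.253411 + (1-p)*0.519654] = 0.387603
  V(1,0) = exp(-r*dt) * [p*0.023731 + (1-p)*0.152149] = 0.089436
  V(1,1) = exp(-r*dt) * [p*0.152149 + (1-p)*0.387603] = 0.271539
  V(0,0) = exp(-r*dt) * [p*0.089436 + (1-p)*0.271539] = 0.182055

Answer: Price = V(0,0) = 0.1821


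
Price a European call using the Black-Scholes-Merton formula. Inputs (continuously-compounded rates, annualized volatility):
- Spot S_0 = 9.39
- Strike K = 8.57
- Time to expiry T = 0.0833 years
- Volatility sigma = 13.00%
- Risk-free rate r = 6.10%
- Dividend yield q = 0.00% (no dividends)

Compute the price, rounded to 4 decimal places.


Answer: Price = 0.8640

Derivation:
d1 = (ln(S/K) + (r - q + 0.5*sigma^2) * T) / (sigma * sqrt(T)) = 2.58960739
d2 = d1 - sigma * sqrt(T) = 2.55208713
exp(-rT) = 0.99493159; exp(-qT) = 1.00000000
C = S_0 * exp(-qT) * N(d1) - K * exp(-rT) * N(d2)
N(d1) = 0.99519573; N(d2) = 0.99464601
C = 9.3900 * 1.00000000 * 0.99519573 - 8.5700 * 0.99493159 * 0.99464601 = 0.8640


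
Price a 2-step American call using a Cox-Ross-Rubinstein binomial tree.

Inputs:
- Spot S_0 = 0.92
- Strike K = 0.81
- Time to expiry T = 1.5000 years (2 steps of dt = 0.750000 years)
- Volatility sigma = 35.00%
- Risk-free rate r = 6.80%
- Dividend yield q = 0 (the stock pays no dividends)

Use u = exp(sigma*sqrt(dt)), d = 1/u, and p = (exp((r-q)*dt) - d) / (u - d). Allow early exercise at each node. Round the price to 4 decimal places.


Answer: Price = V(0,0) = 0.2554

Derivation:
dt = T/N = 0.750000
u = exp(sigma*sqrt(dt)) = 1.354062; d = 1/u = 0.738519
p = (exp((r-q)*dt) - d) / (u - d) = 0.509800
Discount per step: exp(-r*dt) = 0.950279
Stock lattice S(k, i) with i counting down-moves:
  k=0: S(0,0) = 0.9200
  k=1: S(1,0) = 1.2457; S(1,1) = 0.6794
  k=2: S(2,0) = 1.6868; S(2,1) = 0.9200; S(2,2) = 0.5018
Terminal payoffs V(N, i) = max(S_T - K, 0):
  V(2,0) = 0.876805; V(2,1) = 0.110000; V(2,2) = 0.000000
Backward induction: V(k, i) = exp(-r*dt) * [p * V(k+1, i) + (1-p) * V(k+1, i+1)]; then take max(V_cont, immediate exercise) for American.
  V(1,0) = exp(-r*dt) * [p*0.876805 + (1-p)*0.110000] = 0.476011; exercise = 0.435737; V(1,0) = max -> 0.476011
  V(1,1) = exp(-r*dt) * [p*0.110000 + (1-p)*0.000000] = 0.053290; exercise = 0.000000; V(1,1) = max -> 0.053290
  V(0,0) = exp(-r*dt) * [p*0.476011 + (1-p)*0.053290] = 0.255429; exercise = 0.110000; V(0,0) = max -> 0.255429


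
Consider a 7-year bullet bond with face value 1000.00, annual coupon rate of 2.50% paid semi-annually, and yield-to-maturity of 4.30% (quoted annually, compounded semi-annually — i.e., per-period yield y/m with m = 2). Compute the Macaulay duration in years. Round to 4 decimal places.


Answer: Macaulay duration = 6.4256 years

Derivation:
Coupon per period c = face * coupon_rate / m = 12.500000
Periods per year m = 2; per-period yield y/m = 0.021500
Number of cashflows N = 14
Cashflows (t years, CF_t, discount factor 1/(1+y/m)^(m*t), PV):
  t = 0.5000: CF_t = 12.500000, DF = 0.978953, PV = 12.236907
  t = 1.0000: CF_t = 12.500000, DF = 0.958348, PV = 11.979350
  t = 1.5000: CF_t = 12.500000, DF = 0.938177, PV = 11.727215
  t = 2.0000: CF_t = 12.500000, DF = 0.918431, PV = 11.480387
  t = 2.5000: CF_t = 12.500000, DF = 0.899100, PV = 11.238754
  t = 3.0000: CF_t = 12.500000, DF = 0.880177, PV = 11.002206
  t = 3.5000: CF_t = 12.500000, DF = 0.861651, PV = 10.770638
  t = 4.0000: CF_t = 12.500000, DF = 0.843515, PV = 10.543943
  t = 4.5000: CF_t = 12.500000, DF = 0.825762, PV = 10.322019
  t = 5.0000: CF_t = 12.500000, DF = 0.808381, PV = 10.104767
  t = 5.5000: CF_t = 12.500000, DF = 0.791367, PV = 9.892087
  t = 6.0000: CF_t = 12.500000, DF = 0.774711, PV = 9.683884
  t = 6.5000: CF_t = 12.500000, DF = 0.758405, PV = 9.480062
  t = 7.0000: CF_t = 1012.500000, DF = 0.742442, PV = 751.723000
Price P = sum_t PV_t = 892.185220
Macaulay numerator sum_t t * PV_t:
  t * PV_t at t = 0.5000: 6.118453
  t * PV_t at t = 1.0000: 11.979350
  t * PV_t at t = 1.5000: 17.590823
  t * PV_t at t = 2.0000: 22.960774
  t * PV_t at t = 2.5000: 28.096885
  t * PV_t at t = 3.0000: 33.006619
  t * PV_t at t = 3.5000: 37.697232
  t * PV_t at t = 4.0000: 42.175772
  t * PV_t at t = 4.5000: 46.449088
  t * PV_t at t = 5.0000: 50.523835
  t * PV_t at t = 5.5000: 54.406479
  t * PV_t at t = 6.0000: 58.103302
  t * PV_t at t = 6.5000: 61.620405
  t * PV_t at t = 7.0000: 5262.061001
Macaulay duration D = (sum_t t * PV_t) / P = 5732.790017 / 892.185220 = 6.425560


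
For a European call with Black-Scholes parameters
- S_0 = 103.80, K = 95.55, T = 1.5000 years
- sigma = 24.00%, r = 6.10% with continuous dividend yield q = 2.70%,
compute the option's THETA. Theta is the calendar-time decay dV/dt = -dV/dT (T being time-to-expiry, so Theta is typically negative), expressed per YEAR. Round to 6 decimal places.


d1 = 0.6022216823; d2 = 0.3082829132
phi(d1) = 0.3327798860; exp(-qT) = 0.9603091645; exp(-rT) = 0.9125613162
Theta = -S*exp(-qT)*phi(d1)*sigma/(2*sqrt(T)) - r*K*exp(-rT)*N(d2) + q*S*exp(-qT)*N(d1)
N(d1) = 0.7264867076; N(d2) = 0.6210664667; sqrt(T) = 1.2247448714
Term 1 = -103.8000 * 0.9603091645 * 0.3327798860 * 0.2400 / (2 * 1.2247448714) = -3.2501328418
Term 2 = -0.0610 * 95.5500 * 0.9125613162 * 0.6210664667 = -3.3033961805
Term 3 = 0.0270 * 103.8000 * 0.9603091645 * 0.7264867076 = 1.9552390557
Theta = -3.2501328418 + (-3.3033961805) + (1.9552390557) = -4.598290

Answer: Theta = -4.598290


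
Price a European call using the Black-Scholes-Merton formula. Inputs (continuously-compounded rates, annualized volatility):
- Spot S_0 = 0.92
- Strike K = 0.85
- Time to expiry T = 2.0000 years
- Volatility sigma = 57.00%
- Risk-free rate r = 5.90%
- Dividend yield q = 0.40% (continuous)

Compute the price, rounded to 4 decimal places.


Answer: Price = 0.3465

Derivation:
d1 = (ln(S/K) + (r - q + 0.5*sigma^2) * T) / (sigma * sqrt(T)) = 0.63768294
d2 = d1 - sigma * sqrt(T) = -0.16841879
exp(-rT) = 0.88869605; exp(-qT) = 0.99203191
C = S_0 * exp(-qT) * N(d1) - K * exp(-rT) * N(d2)
N(d1) = 0.73815995; N(d2) = 0.43312691
C = 0.9200 * 0.99203191 * 0.73815995 - 0.8500 * 0.88869605 * 0.43312691 = 0.3465


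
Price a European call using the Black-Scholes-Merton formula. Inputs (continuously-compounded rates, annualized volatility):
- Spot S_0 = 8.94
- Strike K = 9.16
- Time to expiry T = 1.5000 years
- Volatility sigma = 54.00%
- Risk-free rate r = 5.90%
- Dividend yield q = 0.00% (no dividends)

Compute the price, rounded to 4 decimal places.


Answer: Price = 2.5326

Derivation:
d1 = (ln(S/K) + (r - q + 0.5*sigma^2) * T) / (sigma * sqrt(T)) = 0.42773747
d2 = d1 - sigma * sqrt(T) = -0.23362476
exp(-rT) = 0.91530311; exp(-qT) = 1.00000000
C = S_0 * exp(-qT) * N(d1) - K * exp(-rT) * N(d2)
N(d1) = 0.66557887; N(d2) = 0.40763815
C = 8.9400 * 1.00000000 * 0.66557887 - 9.1600 * 0.91530311 * 0.40763815 = 2.5326
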